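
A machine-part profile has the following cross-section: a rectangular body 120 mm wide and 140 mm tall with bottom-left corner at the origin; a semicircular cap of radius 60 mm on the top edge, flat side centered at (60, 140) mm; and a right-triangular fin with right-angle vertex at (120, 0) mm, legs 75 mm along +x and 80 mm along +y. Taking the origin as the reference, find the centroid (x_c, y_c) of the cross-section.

rectangular body: A = 120 × 140 = 16800.00, centroid at (60.00, 70.00).
semicircular top: A = ½π·60² = 5654.87, centroid at (60.00, 165.46).
triangular fin: A = ½·75·80 = 3000.00, centroid at (145.00, 26.67).
ΣA = 25454.87 mm², ΣAx_c = 1782292.01 mm³, ΣAy_c = 2191681.35 mm³.
x_c = 1782292.01/25454.87 = 70.02 mm; y_c = 2191681.35/25454.87 = 86.10 mm.

x_c = 70.02 mm, y_c = 86.10 mm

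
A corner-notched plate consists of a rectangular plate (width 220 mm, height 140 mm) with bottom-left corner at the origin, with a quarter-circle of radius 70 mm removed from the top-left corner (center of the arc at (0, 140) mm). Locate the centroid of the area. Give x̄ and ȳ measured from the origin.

plate: A = 220 × 140 = 30800.00, centroid at (110.00, 70.00).
removed quarter-circle: A = −¼π·70² = -3848.45, centroid at (29.71, 110.29).
ΣA = 26951.55 mm², ΣAx̄ = 3273666.67 mm³, ΣAȳ = 1731550.19 mm³.
x̄ = 3273666.67/26951.55 = 121.46 mm; ȳ = 1731550.19/26951.55 = 64.25 mm.

x̄ = 121.46 mm, ȳ = 64.25 mm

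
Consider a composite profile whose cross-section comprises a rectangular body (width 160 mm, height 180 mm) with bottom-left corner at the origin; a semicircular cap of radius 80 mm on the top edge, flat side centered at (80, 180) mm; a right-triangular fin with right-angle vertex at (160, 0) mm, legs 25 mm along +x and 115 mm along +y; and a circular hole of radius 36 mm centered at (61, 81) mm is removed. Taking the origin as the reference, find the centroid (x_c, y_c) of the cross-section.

Part | A | x̄ᵢ | ȳᵢ | A·x̄ᵢ | A·ȳᵢ
rectangular body | 28800.00 | 80.00 | 90.00 | 2304000.00 | 2592000.00
semicircular top | 10053.10 | 80.00 | 213.95 | 804247.72 | 2150890.70
triangular fin | 1437.50 | 168.33 | 38.33 | 241979.17 | 55104.17
hole | -4071.50 | 61.00 | 81.00 | -248361.75 | -329791.83
Σ | 36219.09 |  |  | 3101865.14 | 4468203.04
x_c = 3101865.14 / 36219.09 = 85.64 mm
y_c = 4468203.04 / 36219.09 = 123.37 mm

x_c = 85.64 mm, y_c = 123.37 mm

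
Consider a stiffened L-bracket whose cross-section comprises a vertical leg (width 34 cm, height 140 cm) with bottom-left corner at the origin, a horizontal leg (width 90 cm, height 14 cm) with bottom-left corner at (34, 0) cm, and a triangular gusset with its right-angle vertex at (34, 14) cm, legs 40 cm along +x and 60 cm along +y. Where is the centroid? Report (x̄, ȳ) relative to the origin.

Part | A | x̄ᵢ | ȳᵢ | A·x̄ᵢ | A·ȳᵢ
vertical leg | 4760.00 | 17.00 | 70.00 | 80920.00 | 333200.00
horizontal leg | 1260.00 | 79.00 | 7.00 | 99540.00 | 8820.00
gusset | 1200.00 | 47.33 | 34.00 | 56800.00 | 40800.00
Σ | 7220.00 |  |  | 237260.00 | 382820.00
x̄ = 237260.00 / 7220.00 = 32.86 cm
ȳ = 382820.00 / 7220.00 = 53.02 cm

x̄ = 32.86 cm, ȳ = 53.02 cm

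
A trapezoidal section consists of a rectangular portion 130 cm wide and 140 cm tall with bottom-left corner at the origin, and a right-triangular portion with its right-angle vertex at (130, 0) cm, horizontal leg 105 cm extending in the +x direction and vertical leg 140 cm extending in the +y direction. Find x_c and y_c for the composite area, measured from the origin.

rectangular portion: A = 130 × 140 = 18200.00, centroid at (65.00, 70.00).
triangular portion: A = ½·105·140 = 7350.00, centroid at (165.00, 46.67).
ΣA = 25550.00 cm²
ΣAx_c = (18200.00)(65.00) + (7350.00)(165.00) = 2395750.00 cm³
ΣAy_c = (18200.00)(70.00) + (7350.00)(46.67) = 1617000.00 cm³
x_c = 2395750.00 / 25550.00 = 93.77 cm
y_c = 1617000.00 / 25550.00 = 63.29 cm

x_c = 93.77 cm, y_c = 63.29 cm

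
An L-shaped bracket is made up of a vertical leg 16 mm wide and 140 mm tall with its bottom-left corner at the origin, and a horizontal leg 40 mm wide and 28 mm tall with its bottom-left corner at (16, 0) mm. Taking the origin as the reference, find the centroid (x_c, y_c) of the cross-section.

x_c = 17.33 mm, y_c = 51.33 mm

vertical leg: A = 16 × 140 = 2240.00, centroid at (8.00, 70.00).
horizontal leg: A = 40 × 28 = 1120.00, centroid at (36.00, 14.00).
ΣA = 3360.00 mm², ΣAx_c = 58240.00 mm³, ΣAy_c = 172480.00 mm³.
x_c = 58240.00/3360.00 = 17.33 mm; y_c = 172480.00/3360.00 = 51.33 mm.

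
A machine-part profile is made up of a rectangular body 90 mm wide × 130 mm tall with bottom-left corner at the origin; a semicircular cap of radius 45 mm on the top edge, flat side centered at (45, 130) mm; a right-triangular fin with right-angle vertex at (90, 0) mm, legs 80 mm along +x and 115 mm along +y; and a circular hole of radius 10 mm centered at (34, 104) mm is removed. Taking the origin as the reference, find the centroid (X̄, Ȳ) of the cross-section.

X̄ = 62.38 mm, Ȳ = 71.92 mm

rectangular body: A = 90 × 130 = 11700.00, centroid at (45.00, 65.00).
semicircular top: A = ½π·45² = 3180.86, centroid at (45.00, 149.10).
triangular fin: A = ½·80·115 = 4600.00, centroid at (116.67, 38.33).
hole: A = −π·10² = -314.16, centroid at (34.00, 104.00).
ΣA = 19166.70 mm²
ΣAX̄ = (11700.00)(45.00) + (3180.86)(45.00) + (4600.00)(116.67) + (-314.16)(34.00) = 1195624.07 mm³
ΣAȲ = (11700.00)(65.00) + (3180.86)(149.10) + (4600.00)(38.33) + (-314.16)(104.00) = 1378422.90 mm³
X̄ = 1195624.07 / 19166.70 = 62.38 mm
Ȳ = 1378422.90 / 19166.70 = 71.92 mm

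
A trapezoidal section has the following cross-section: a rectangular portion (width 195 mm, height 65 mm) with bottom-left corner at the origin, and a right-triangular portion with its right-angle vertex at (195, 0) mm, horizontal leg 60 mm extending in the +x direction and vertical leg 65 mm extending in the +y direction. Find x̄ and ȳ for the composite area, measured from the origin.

rectangular portion: A = 195 × 65 = 12675.00, centroid at (97.50, 32.50).
triangular portion: A = ½·60·65 = 1950.00, centroid at (215.00, 21.67).
ΣA = 14625.00 mm², ΣAx̄ = 1655062.50 mm³, ΣAȳ = 454187.50 mm³.
x̄ = 1655062.50/14625.00 = 113.17 mm; ȳ = 454187.50/14625.00 = 31.06 mm.

x̄ = 113.17 mm, ȳ = 31.06 mm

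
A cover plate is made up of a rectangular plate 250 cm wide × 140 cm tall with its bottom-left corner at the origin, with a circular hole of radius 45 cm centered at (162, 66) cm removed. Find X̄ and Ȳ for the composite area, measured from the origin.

plate: A = 250 × 140 = 35000.00, centroid at (125.00, 70.00).
hole: A = −π·45² = -6361.73, centroid at (162.00, 66.00).
ΣA = 28638.27 cm², ΣAX̄ = 3344400.53 cm³, ΣAȲ = 2030126.14 cm³.
X̄ = 3344400.53/28638.27 = 116.78 cm; Ȳ = 2030126.14/28638.27 = 70.89 cm.

X̄ = 116.78 cm, Ȳ = 70.89 cm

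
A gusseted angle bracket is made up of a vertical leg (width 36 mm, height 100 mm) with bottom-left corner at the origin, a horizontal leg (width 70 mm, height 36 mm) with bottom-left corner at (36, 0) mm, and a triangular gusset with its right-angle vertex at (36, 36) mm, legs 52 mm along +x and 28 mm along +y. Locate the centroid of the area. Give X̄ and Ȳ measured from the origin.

X̄ = 41.26 mm, Ȳ = 37.73 mm

vertical leg: A = 36 × 100 = 3600.00, centroid at (18.00, 50.00).
horizontal leg: A = 70 × 36 = 2520.00, centroid at (71.00, 18.00).
gusset: A = ½·52·28 = 728.00, centroid at (53.33, 45.33).
ΣA = 6848.00 mm², ΣAX̄ = 282546.67 mm³, ΣAȲ = 258362.67 mm³.
X̄ = 282546.67/6848.00 = 41.26 mm; Ȳ = 258362.67/6848.00 = 37.73 mm.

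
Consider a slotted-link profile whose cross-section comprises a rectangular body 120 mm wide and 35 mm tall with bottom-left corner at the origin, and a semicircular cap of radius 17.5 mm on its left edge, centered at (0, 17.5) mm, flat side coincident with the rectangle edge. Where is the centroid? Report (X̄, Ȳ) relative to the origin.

X̄ = 53.07 mm, Ȳ = 17.50 mm

rectangular body: A = 120 × 35 = 4200.00, centroid at (60.00, 17.50).
semicircular end: A = ½π·17.5² = 481.06, centroid at (-7.43, 17.50).
ΣA = 4681.06 mm²
ΣAX̄ = (4200.00)(60.00) + (481.06)(-7.43) = 248427.08 mm³
ΣAȲ = (4200.00)(17.50) + (481.06)(17.50) = 81918.49 mm³
X̄ = 248427.08 / 4681.06 = 53.07 mm
Ȳ = 81918.49 / 4681.06 = 17.50 mm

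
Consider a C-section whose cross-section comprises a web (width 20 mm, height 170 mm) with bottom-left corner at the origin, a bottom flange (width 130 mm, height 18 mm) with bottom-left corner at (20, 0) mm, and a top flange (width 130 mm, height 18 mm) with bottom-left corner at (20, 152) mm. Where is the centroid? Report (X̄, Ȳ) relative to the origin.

web: A = 20 × 170 = 3400.00, centroid at (10.00, 85.00).
bottom flange: A = 130 × 18 = 2340.00, centroid at (85.00, 9.00).
top flange: A = 130 × 18 = 2340.00, centroid at (85.00, 161.00).
ΣA = 8080.00 mm², ΣAX̄ = 431800.00 mm³, ΣAȲ = 686800.00 mm³.
X̄ = 431800.00/8080.00 = 53.44 mm; Ȳ = 686800.00/8080.00 = 85.00 mm.

X̄ = 53.44 mm, Ȳ = 85.00 mm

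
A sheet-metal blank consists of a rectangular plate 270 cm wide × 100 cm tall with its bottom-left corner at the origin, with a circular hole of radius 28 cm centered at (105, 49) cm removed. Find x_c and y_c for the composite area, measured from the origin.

x_c = 138.01 cm, y_c = 50.10 cm

Part | A | x̄ᵢ | ȳᵢ | A·x̄ᵢ | A·ȳᵢ
plate | 27000.00 | 135.00 | 50.00 | 3645000.00 | 1350000.00
hole | -2463.01 | 105.00 | 49.00 | -258615.91 | -120687.42
Σ | 24536.99 |  |  | 3386384.09 | 1229312.58
x_c = 3386384.09 / 24536.99 = 138.01 cm
y_c = 1229312.58 / 24536.99 = 50.10 cm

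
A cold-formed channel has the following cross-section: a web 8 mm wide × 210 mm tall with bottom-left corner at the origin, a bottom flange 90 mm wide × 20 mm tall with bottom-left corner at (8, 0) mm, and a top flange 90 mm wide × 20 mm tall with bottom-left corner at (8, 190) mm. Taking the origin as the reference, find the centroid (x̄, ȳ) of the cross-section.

Part | A | x̄ᵢ | ȳᵢ | A·x̄ᵢ | A·ȳᵢ
web | 1680.00 | 4.00 | 105.00 | 6720.00 | 176400.00
bottom flange | 1800.00 | 53.00 | 10.00 | 95400.00 | 18000.00
top flange | 1800.00 | 53.00 | 200.00 | 95400.00 | 360000.00
Σ | 5280.00 |  |  | 197520.00 | 554400.00
x̄ = 197520.00 / 5280.00 = 37.41 mm
ȳ = 554400.00 / 5280.00 = 105.00 mm

x̄ = 37.41 mm, ȳ = 105.00 mm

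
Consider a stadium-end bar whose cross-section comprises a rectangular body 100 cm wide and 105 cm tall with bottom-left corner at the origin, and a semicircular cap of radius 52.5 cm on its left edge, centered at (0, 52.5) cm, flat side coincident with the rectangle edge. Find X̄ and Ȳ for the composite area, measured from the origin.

X̄ = 28.90 cm, Ȳ = 52.50 cm

Part | A | x̄ᵢ | ȳᵢ | A·x̄ᵢ | A·ȳᵢ
rectangular body | 10500.00 | 50.00 | 52.50 | 525000.00 | 551250.00
semicircular end | 4329.51 | -22.28 | 52.50 | -96468.75 | 227299.14
Σ | 14829.51 |  |  | 428531.25 | 778549.14
X̄ = 428531.25 / 14829.51 = 28.90 cm
Ȳ = 778549.14 / 14829.51 = 52.50 cm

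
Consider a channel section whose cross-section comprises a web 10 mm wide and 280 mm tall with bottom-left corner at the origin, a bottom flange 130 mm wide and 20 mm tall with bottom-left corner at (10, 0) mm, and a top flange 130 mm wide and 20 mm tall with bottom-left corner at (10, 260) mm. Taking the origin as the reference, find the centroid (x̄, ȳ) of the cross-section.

x̄ = 50.50 mm, ȳ = 140.00 mm

Part | A | x̄ᵢ | ȳᵢ | A·x̄ᵢ | A·ȳᵢ
web | 2800.00 | 5.00 | 140.00 | 14000.00 | 392000.00
bottom flange | 2600.00 | 75.00 | 10.00 | 195000.00 | 26000.00
top flange | 2600.00 | 75.00 | 270.00 | 195000.00 | 702000.00
Σ | 8000.00 |  |  | 404000.00 | 1120000.00
x̄ = 404000.00 / 8000.00 = 50.50 mm
ȳ = 1120000.00 / 8000.00 = 140.00 mm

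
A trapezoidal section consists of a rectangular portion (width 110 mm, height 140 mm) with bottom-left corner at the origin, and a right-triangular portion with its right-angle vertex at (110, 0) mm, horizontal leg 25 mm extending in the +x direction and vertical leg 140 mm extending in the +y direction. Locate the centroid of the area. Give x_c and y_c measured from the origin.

Part | A | x̄ᵢ | ȳᵢ | A·x̄ᵢ | A·ȳᵢ
rectangular portion | 15400.00 | 55.00 | 70.00 | 847000.00 | 1078000.00
triangular portion | 1750.00 | 118.33 | 46.67 | 207083.33 | 81666.67
Σ | 17150.00 |  |  | 1054083.33 | 1159666.67
x_c = 1054083.33 / 17150.00 = 61.46 mm
y_c = 1159666.67 / 17150.00 = 67.62 mm

x_c = 61.46 mm, y_c = 67.62 mm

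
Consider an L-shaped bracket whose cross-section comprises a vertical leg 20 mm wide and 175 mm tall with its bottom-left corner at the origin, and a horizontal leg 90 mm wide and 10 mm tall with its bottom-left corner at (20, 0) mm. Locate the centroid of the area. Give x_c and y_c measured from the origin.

x_c = 21.25 mm, y_c = 70.62 mm

vertical leg: A = 20 × 175 = 3500.00, centroid at (10.00, 87.50).
horizontal leg: A = 90 × 10 = 900.00, centroid at (65.00, 5.00).
ΣA = 4400.00 mm², ΣAx_c = 93500.00 mm³, ΣAy_c = 310750.00 mm³.
x_c = 93500.00/4400.00 = 21.25 mm; y_c = 310750.00/4400.00 = 70.62 mm.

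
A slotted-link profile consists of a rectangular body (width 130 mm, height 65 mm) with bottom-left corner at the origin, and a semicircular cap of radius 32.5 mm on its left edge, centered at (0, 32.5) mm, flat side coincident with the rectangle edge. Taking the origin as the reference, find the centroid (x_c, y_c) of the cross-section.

x_c = 52.07 mm, y_c = 32.50 mm

rectangular body: A = 130 × 65 = 8450.00, centroid at (65.00, 32.50).
semicircular end: A = ½π·32.5² = 1659.15, centroid at (-13.79, 32.50).
ΣA = 10109.15 mm², ΣAx_c = 526364.58 mm³, ΣAy_c = 328547.49 mm³.
x_c = 526364.58/10109.15 = 52.07 mm; y_c = 328547.49/10109.15 = 32.50 mm.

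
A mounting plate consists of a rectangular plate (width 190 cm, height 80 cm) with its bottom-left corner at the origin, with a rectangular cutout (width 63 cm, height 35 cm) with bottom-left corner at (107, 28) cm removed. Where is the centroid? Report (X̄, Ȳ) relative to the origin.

X̄ = 87.62 cm, Ȳ = 39.07 cm

Part | A | x̄ᵢ | ȳᵢ | A·x̄ᵢ | A·ȳᵢ
plate | 15200.00 | 95.00 | 40.00 | 1444000.00 | 608000.00
hole | -2205.00 | 138.50 | 45.50 | -305392.50 | -100327.50
Σ | 12995.00 |  |  | 1138607.50 | 507672.50
X̄ = 1138607.50 / 12995.00 = 87.62 cm
Ȳ = 507672.50 / 12995.00 = 39.07 cm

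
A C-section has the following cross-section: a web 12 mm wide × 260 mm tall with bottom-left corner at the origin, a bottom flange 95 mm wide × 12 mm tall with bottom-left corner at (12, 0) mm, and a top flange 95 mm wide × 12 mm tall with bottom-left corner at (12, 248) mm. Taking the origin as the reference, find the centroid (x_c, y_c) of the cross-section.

x_c = 28.59 mm, y_c = 130.00 mm

web: A = 12 × 260 = 3120.00, centroid at (6.00, 130.00).
bottom flange: A = 95 × 12 = 1140.00, centroid at (59.50, 6.00).
top flange: A = 95 × 12 = 1140.00, centroid at (59.50, 254.00).
ΣA = 5400.00 mm²
ΣAx_c = (3120.00)(6.00) + (1140.00)(59.50) + (1140.00)(59.50) = 154380.00 mm³
ΣAy_c = (3120.00)(130.00) + (1140.00)(6.00) + (1140.00)(254.00) = 702000.00 mm³
x_c = 154380.00 / 5400.00 = 28.59 mm
y_c = 702000.00 / 5400.00 = 130.00 mm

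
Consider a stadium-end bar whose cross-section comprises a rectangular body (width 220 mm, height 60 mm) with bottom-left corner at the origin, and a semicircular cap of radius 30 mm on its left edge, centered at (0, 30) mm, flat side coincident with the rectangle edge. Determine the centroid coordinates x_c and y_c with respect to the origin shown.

x_c = 98.13 mm, y_c = 30.00 mm

Part | A | x̄ᵢ | ȳᵢ | A·x̄ᵢ | A·ȳᵢ
rectangular body | 13200.00 | 110.00 | 30.00 | 1452000.00 | 396000.00
semicircular end | 1413.72 | -12.73 | 30.00 | -18000.00 | 42411.50
Σ | 14613.72 |  |  | 1434000.00 | 438411.50
x_c = 1434000.00 / 14613.72 = 98.13 mm
y_c = 438411.50 / 14613.72 = 30.00 mm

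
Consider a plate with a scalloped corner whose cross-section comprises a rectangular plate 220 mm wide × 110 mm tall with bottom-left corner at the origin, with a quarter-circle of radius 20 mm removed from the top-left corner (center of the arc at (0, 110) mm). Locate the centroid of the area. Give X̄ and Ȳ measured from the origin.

X̄ = 111.34 mm, Ȳ = 54.39 mm

plate: A = 220 × 110 = 24200.00, centroid at (110.00, 55.00).
removed quarter-circle: A = −¼π·20² = -314.16, centroid at (8.49, 101.51).
ΣA = 23885.84 mm², ΣAX̄ = 2659333.33 mm³, ΣAȲ = 1299109.15 mm³.
X̄ = 2659333.33/23885.84 = 111.34 mm; Ȳ = 1299109.15/23885.84 = 54.39 mm.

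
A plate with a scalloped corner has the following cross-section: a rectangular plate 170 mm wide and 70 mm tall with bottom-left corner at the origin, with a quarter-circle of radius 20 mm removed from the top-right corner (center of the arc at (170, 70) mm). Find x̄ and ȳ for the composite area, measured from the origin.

x̄ = 82.93 mm, ȳ = 34.28 mm

plate: A = 170 × 70 = 11900.00, centroid at (85.00, 35.00).
removed quarter-circle: A = −¼π·20² = -314.16, centroid at (161.51, 61.51).
ΣA = 11585.84 mm², ΣAx̄ = 960759.59 mm³, ΣAȳ = 397175.52 mm³.
x̄ = 960759.59/11585.84 = 82.93 mm; ȳ = 397175.52/11585.84 = 34.28 mm.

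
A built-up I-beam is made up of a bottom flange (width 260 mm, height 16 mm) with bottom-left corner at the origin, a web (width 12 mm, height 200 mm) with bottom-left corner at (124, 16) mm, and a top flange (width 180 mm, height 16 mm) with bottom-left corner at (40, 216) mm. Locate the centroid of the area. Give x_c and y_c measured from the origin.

bottom flange: A = 260 × 16 = 4160.00, centroid at (130.00, 8.00).
web: A = 12 × 200 = 2400.00, centroid at (130.00, 116.00).
top flange: A = 180 × 16 = 2880.00, centroid at (130.00, 224.00).
ΣA = 9440.00 mm²
ΣAx_c = (4160.00)(130.00) + (2400.00)(130.00) + (2880.00)(130.00) = 1227200.00 mm³
ΣAy_c = (4160.00)(8.00) + (2400.00)(116.00) + (2880.00)(224.00) = 956800.00 mm³
x_c = 1227200.00 / 9440.00 = 130.00 mm
y_c = 956800.00 / 9440.00 = 101.36 mm

x_c = 130.00 mm, y_c = 101.36 mm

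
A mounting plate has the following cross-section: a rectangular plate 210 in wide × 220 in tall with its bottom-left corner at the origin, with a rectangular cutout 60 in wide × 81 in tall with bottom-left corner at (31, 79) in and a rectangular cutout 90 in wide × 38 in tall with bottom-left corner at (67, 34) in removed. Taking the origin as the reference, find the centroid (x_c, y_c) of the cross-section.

x_c = 110.01 in, y_c = 113.92 in

plate: A = 210 × 220 = 46200.00, centroid at (105.00, 110.00).
hole 1: A = −(60 × 81) = -4860.00, centroid at (61.00, 119.50).
hole 2: A = −(90 × 38) = -3420.00, centroid at (112.00, 53.00).
ΣA = 37920.00 in², ΣAx_c = 4171500.00 in³, ΣAy_c = 4319970.00 in³.
x_c = 4171500.00/37920.00 = 110.01 in; y_c = 4319970.00/37920.00 = 113.92 in.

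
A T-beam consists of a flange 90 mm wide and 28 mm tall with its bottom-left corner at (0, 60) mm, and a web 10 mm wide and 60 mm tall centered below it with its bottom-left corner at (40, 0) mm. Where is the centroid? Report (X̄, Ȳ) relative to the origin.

Part | A | x̄ᵢ | ȳᵢ | A·x̄ᵢ | A·ȳᵢ
web | 600.00 | 45.00 | 30.00 | 27000.00 | 18000.00
flange | 2520.00 | 45.00 | 74.00 | 113400.00 | 186480.00
Σ | 3120.00 |  |  | 140400.00 | 204480.00
X̄ = 140400.00 / 3120.00 = 45.00 mm
Ȳ = 204480.00 / 3120.00 = 65.54 mm

X̄ = 45.00 mm, Ȳ = 65.54 mm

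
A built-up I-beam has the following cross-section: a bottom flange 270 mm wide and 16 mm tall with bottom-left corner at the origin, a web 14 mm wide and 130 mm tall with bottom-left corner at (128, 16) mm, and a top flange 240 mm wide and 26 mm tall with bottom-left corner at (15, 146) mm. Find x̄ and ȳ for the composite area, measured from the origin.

x̄ = 135.00 mm, ȳ = 94.84 mm

bottom flange: A = 270 × 16 = 4320.00, centroid at (135.00, 8.00).
web: A = 14 × 130 = 1820.00, centroid at (135.00, 81.00).
top flange: A = 240 × 26 = 6240.00, centroid at (135.00, 159.00).
ΣA = 12380.00 mm², ΣAx̄ = 1671300.00 mm³, ΣAȳ = 1174140.00 mm³.
x̄ = 1671300.00/12380.00 = 135.00 mm; ȳ = 1174140.00/12380.00 = 94.84 mm.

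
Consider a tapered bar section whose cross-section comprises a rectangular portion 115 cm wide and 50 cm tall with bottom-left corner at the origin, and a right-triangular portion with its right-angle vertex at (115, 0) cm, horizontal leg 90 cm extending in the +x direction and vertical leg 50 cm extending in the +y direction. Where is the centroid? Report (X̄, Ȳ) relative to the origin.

X̄ = 82.11 cm, Ȳ = 22.66 cm

rectangular portion: A = 115 × 50 = 5750.00, centroid at (57.50, 25.00).
triangular portion: A = ½·90·50 = 2250.00, centroid at (145.00, 16.67).
ΣA = 8000.00 cm²
ΣAX̄ = (5750.00)(57.50) + (2250.00)(145.00) = 656875.00 cm³
ΣAȲ = (5750.00)(25.00) + (2250.00)(16.67) = 181250.00 cm³
X̄ = 656875.00 / 8000.00 = 82.11 cm
Ȳ = 181250.00 / 8000.00 = 22.66 cm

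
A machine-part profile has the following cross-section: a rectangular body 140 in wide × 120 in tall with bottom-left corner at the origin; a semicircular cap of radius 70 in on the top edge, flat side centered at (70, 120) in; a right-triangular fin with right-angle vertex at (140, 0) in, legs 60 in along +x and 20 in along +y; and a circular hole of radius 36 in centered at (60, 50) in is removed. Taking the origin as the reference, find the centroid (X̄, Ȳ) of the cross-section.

X̄ = 74.50 in, Ȳ = 93.25 in

rectangular body: A = 140 × 120 = 16800.00, centroid at (70.00, 60.00).
semicircular top: A = ½π·70² = 7696.90, centroid at (70.00, 149.71).
triangular fin: A = ½·60·20 = 600.00, centroid at (160.00, 6.67).
hole: A = −π·36² = -4071.50, centroid at (60.00, 50.00).
ΣA = 21025.40 in², ΣAX̄ = 1566492.90 in³, ΣAȲ = 1960719.70 in³.
X̄ = 1566492.90/21025.40 = 74.50 in; Ȳ = 1960719.70/21025.40 = 93.25 in.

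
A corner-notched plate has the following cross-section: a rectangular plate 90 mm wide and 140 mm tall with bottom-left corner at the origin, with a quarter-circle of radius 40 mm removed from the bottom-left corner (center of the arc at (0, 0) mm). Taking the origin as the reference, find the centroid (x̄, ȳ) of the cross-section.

plate: A = 90 × 140 = 12600.00, centroid at (45.00, 70.00).
removed quarter-circle: A = −¼π·40² = -1256.64, centroid at (16.98, 16.98).
ΣA = 11343.36 mm², ΣAx̄ = 545666.67 mm³, ΣAȳ = 860666.67 mm³.
x̄ = 545666.67/11343.36 = 48.10 mm; ȳ = 860666.67/11343.36 = 75.87 mm.

x̄ = 48.10 mm, ȳ = 75.87 mm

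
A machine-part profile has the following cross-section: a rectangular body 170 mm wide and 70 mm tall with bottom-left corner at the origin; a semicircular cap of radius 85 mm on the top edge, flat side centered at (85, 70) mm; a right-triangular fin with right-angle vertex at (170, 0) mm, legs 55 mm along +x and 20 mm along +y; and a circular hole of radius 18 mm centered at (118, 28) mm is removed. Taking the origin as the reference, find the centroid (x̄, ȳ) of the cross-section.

x̄ = 86.02 mm, ȳ = 70.04 mm

Part | A | x̄ᵢ | ȳᵢ | A·x̄ᵢ | A·ȳᵢ
rectangular body | 11900.00 | 85.00 | 35.00 | 1011500.00 | 416500.00
semicircular top | 11349.00 | 85.00 | 106.08 | 964665.29 | 1203846.91
triangular fin | 550.00 | 188.33 | 6.67 | 103583.33 | 3666.67
hole | -1017.88 | 118.00 | 28.00 | -120109.37 | -28500.53
Σ | 22781.13 |  |  | 1959639.26 | 1595513.05
x̄ = 1959639.26 / 22781.13 = 86.02 mm
ȳ = 1595513.05 / 22781.13 = 70.04 mm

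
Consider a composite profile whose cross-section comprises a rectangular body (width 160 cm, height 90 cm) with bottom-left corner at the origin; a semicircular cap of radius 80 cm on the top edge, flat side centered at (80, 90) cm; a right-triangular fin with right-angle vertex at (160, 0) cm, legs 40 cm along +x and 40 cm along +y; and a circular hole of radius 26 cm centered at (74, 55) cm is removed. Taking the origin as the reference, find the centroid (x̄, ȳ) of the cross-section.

x̄ = 83.78 cm, ȳ = 77.30 cm

rectangular body: A = 160 × 90 = 14400.00, centroid at (80.00, 45.00).
semicircular top: A = ½π·80² = 10053.10, centroid at (80.00, 123.95).
triangular fin: A = ½·40·40 = 800.00, centroid at (173.33, 13.33).
hole: A = −π·26² = -2123.72, centroid at (74.00, 55.00).
ΣA = 23129.38 cm², ΣAx̄ = 1937759.36 cm³, ΣAȳ = 1787974.27 cm³.
x̄ = 1937759.36/23129.38 = 83.78 cm; ȳ = 1787974.27/23129.38 = 77.30 cm.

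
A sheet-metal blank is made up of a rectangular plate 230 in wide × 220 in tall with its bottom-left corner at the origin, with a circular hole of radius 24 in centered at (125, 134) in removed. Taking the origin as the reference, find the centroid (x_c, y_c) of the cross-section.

plate: A = 230 × 220 = 50600.00, centroid at (115.00, 110.00).
hole: A = −π·24² = -1809.56, centroid at (125.00, 134.00).
ΣA = 48790.44 in²
ΣAx_c = (50600.00)(115.00) + (-1809.56)(125.00) = 5592805.33 in³
ΣAy_c = (50600.00)(110.00) + (-1809.56)(134.00) = 5323519.31 in³
x_c = 5592805.33 / 48790.44 = 114.63 in
y_c = 5323519.31 / 48790.44 = 109.11 in

x_c = 114.63 in, y_c = 109.11 in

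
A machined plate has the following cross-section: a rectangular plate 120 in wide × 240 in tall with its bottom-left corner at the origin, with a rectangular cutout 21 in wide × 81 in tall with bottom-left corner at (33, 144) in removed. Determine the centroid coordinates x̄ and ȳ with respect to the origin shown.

x̄ = 61.04 in, ȳ = 115.95 in

Part | A | x̄ᵢ | ȳᵢ | A·x̄ᵢ | A·ȳᵢ
plate | 28800.00 | 60.00 | 120.00 | 1728000.00 | 3456000.00
hole | -1701.00 | 43.50 | 184.50 | -73993.50 | -313834.50
Σ | 27099.00 |  |  | 1654006.50 | 3142165.50
x̄ = 1654006.50 / 27099.00 = 61.04 in
ȳ = 3142165.50 / 27099.00 = 115.95 in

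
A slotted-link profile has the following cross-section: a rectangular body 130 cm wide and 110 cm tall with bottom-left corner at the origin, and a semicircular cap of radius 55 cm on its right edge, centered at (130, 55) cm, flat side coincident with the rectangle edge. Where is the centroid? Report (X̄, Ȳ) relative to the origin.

Part | A | x̄ᵢ | ȳᵢ | A·x̄ᵢ | A·ȳᵢ
rectangular body | 14300.00 | 65.00 | 55.00 | 929500.00 | 786500.00
semicircular end | 4751.66 | 153.34 | 55.00 | 728632.32 | 261341.24
Σ | 19051.66 |  |  | 1658132.32 | 1047841.24
X̄ = 1658132.32 / 19051.66 = 87.03 cm
Ȳ = 1047841.24 / 19051.66 = 55.00 cm

X̄ = 87.03 cm, Ȳ = 55.00 cm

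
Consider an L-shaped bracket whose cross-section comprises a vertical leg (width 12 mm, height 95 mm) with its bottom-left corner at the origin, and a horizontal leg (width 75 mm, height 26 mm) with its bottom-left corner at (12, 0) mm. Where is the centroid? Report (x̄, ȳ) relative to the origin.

x̄ = 33.45 mm, ȳ = 25.73 mm

vertical leg: A = 12 × 95 = 1140.00, centroid at (6.00, 47.50).
horizontal leg: A = 75 × 26 = 1950.00, centroid at (49.50, 13.00).
ΣA = 3090.00 mm², ΣAx̄ = 103365.00 mm³, ΣAȳ = 79500.00 mm³.
x̄ = 103365.00/3090.00 = 33.45 mm; ȳ = 79500.00/3090.00 = 25.73 mm.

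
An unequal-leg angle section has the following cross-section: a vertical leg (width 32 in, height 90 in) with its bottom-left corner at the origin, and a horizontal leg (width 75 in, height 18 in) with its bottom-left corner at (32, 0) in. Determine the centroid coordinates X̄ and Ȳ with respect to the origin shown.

X̄ = 33.07 in, Ȳ = 33.51 in

vertical leg: A = 32 × 90 = 2880.00, centroid at (16.00, 45.00).
horizontal leg: A = 75 × 18 = 1350.00, centroid at (69.50, 9.00).
ΣA = 4230.00 in²
ΣAX̄ = (2880.00)(16.00) + (1350.00)(69.50) = 139905.00 in³
ΣAȲ = (2880.00)(45.00) + (1350.00)(9.00) = 141750.00 in³
X̄ = 139905.00 / 4230.00 = 33.07 in
Ȳ = 141750.00 / 4230.00 = 33.51 in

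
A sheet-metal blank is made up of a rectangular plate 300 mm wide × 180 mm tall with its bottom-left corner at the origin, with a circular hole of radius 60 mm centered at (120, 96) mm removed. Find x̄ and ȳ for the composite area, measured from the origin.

x̄ = 157.95 mm, ȳ = 88.41 mm

plate: A = 300 × 180 = 54000.00, centroid at (150.00, 90.00).
hole: A = −π·60² = -11309.73, centroid at (120.00, 96.00).
ΣA = 42690.27 mm², ΣAx̄ = 6742831.97 mm³, ΣAȳ = 3774265.58 mm³.
x̄ = 6742831.97/42690.27 = 157.95 mm; ȳ = 3774265.58/42690.27 = 88.41 mm.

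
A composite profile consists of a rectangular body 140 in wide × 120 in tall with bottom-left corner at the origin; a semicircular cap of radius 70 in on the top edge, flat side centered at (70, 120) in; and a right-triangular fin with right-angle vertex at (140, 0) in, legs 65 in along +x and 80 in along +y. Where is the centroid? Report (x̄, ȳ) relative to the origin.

x̄ = 78.80 in, ȳ = 82.28 in

rectangular body: A = 140 × 120 = 16800.00, centroid at (70.00, 60.00).
semicircular top: A = ½π·70² = 7696.90, centroid at (70.00, 149.71).
triangular fin: A = ½·65·80 = 2600.00, centroid at (161.67, 26.67).
ΣA = 27096.90 in², ΣAx̄ = 2135116.47 in³, ΣAȳ = 2229628.24 in³.
x̄ = 2135116.47/27096.90 = 78.80 in; ȳ = 2229628.24/27096.90 = 82.28 in.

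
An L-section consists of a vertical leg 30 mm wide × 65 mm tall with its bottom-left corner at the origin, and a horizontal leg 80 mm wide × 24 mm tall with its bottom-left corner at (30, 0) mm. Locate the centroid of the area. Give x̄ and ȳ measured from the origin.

vertical leg: A = 30 × 65 = 1950.00, centroid at (15.00, 32.50).
horizontal leg: A = 80 × 24 = 1920.00, centroid at (70.00, 12.00).
ΣA = 3870.00 mm²
ΣAx̄ = (1950.00)(15.00) + (1920.00)(70.00) = 163650.00 mm³
ΣAȳ = (1950.00)(32.50) + (1920.00)(12.00) = 86415.00 mm³
x̄ = 163650.00 / 3870.00 = 42.29 mm
ȳ = 86415.00 / 3870.00 = 22.33 mm

x̄ = 42.29 mm, ȳ = 22.33 mm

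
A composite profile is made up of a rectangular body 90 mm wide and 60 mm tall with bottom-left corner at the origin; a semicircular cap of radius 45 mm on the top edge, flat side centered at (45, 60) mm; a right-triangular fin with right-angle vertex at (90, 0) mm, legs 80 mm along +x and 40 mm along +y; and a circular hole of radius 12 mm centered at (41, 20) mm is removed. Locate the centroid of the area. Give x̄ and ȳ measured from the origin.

x̄ = 56.97 mm, ȳ = 43.78 mm

Part | A | x̄ᵢ | ȳᵢ | A·x̄ᵢ | A·ȳᵢ
rectangular body | 5400.00 | 45.00 | 30.00 | 243000.00 | 162000.00
semicircular top | 3180.86 | 45.00 | 79.10 | 143138.82 | 251601.75
triangular fin | 1600.00 | 116.67 | 13.33 | 186666.67 | 21333.33
hole | -452.39 | 41.00 | 20.00 | -18547.96 | -9047.79
Σ | 9728.47 |  |  | 554257.52 | 425887.30
x̄ = 554257.52 / 9728.47 = 56.97 mm
ȳ = 425887.30 / 9728.47 = 43.78 mm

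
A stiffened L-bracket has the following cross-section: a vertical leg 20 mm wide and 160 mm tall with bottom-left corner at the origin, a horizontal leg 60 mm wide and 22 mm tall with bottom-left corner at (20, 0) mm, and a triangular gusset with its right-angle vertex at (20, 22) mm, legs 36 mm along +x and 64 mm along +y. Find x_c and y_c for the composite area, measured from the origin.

x_c = 23.78 mm, y_c = 56.50 mm

vertical leg: A = 20 × 160 = 3200.00, centroid at (10.00, 80.00).
horizontal leg: A = 60 × 22 = 1320.00, centroid at (50.00, 11.00).
gusset: A = ½·36·64 = 1152.00, centroid at (32.00, 43.33).
ΣA = 5672.00 mm²
ΣAx_c = (3200.00)(10.00) + (1320.00)(50.00) + (1152.00)(32.00) = 134864.00 mm³
ΣAy_c = (3200.00)(80.00) + (1320.00)(11.00) + (1152.00)(43.33) = 320440.00 mm³
x_c = 134864.00 / 5672.00 = 23.78 mm
y_c = 320440.00 / 5672.00 = 56.50 mm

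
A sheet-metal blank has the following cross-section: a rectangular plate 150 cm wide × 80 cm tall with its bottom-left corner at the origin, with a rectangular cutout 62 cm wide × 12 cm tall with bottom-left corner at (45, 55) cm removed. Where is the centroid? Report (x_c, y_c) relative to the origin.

x_c = 74.93 cm, y_c = 38.61 cm

Part | A | x̄ᵢ | ȳᵢ | A·x̄ᵢ | A·ȳᵢ
plate | 12000.00 | 75.00 | 40.00 | 900000.00 | 480000.00
hole | -744.00 | 76.00 | 61.00 | -56544.00 | -45384.00
Σ | 11256.00 |  |  | 843456.00 | 434616.00
x_c = 843456.00 / 11256.00 = 74.93 cm
y_c = 434616.00 / 11256.00 = 38.61 cm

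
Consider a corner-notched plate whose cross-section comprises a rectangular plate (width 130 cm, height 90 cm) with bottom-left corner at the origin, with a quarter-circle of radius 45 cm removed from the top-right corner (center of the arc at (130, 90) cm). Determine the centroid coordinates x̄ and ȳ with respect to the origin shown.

x̄ = 57.78 cm, ȳ = 40.93 cm

plate: A = 130 × 90 = 11700.00, centroid at (65.00, 45.00).
removed quarter-circle: A = −¼π·45² = -1590.43, centroid at (110.90, 70.90).
ΣA = 10109.57 cm²
ΣAx̄ = (11700.00)(65.00) + (-1590.43)(110.90) = 584118.93 cm³
ΣAȳ = (11700.00)(45.00) + (-1590.43)(70.90) = 413736.18 cm³
x̄ = 584118.93 / 10109.57 = 57.78 cm
ȳ = 413736.18 / 10109.57 = 40.93 cm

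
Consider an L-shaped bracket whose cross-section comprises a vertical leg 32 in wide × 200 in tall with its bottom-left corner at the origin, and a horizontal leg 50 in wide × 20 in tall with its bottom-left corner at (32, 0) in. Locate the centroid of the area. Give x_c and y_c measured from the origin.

x_c = 21.54 in, y_c = 87.84 in

Part | A | x̄ᵢ | ȳᵢ | A·x̄ᵢ | A·ȳᵢ
vertical leg | 6400.00 | 16.00 | 100.00 | 102400.00 | 640000.00
horizontal leg | 1000.00 | 57.00 | 10.00 | 57000.00 | 10000.00
Σ | 7400.00 |  |  | 159400.00 | 650000.00
x_c = 159400.00 / 7400.00 = 21.54 in
y_c = 650000.00 / 7400.00 = 87.84 in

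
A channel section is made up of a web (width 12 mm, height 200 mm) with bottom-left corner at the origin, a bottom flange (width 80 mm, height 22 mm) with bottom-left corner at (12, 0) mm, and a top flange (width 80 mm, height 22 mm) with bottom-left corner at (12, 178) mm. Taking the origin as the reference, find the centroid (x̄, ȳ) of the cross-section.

Part | A | x̄ᵢ | ȳᵢ | A·x̄ᵢ | A·ȳᵢ
web | 2400.00 | 6.00 | 100.00 | 14400.00 | 240000.00
bottom flange | 1760.00 | 52.00 | 11.00 | 91520.00 | 19360.00
top flange | 1760.00 | 52.00 | 189.00 | 91520.00 | 332640.00
Σ | 5920.00 |  |  | 197440.00 | 592000.00
x̄ = 197440.00 / 5920.00 = 33.35 mm
ȳ = 592000.00 / 5920.00 = 100.00 mm

x̄ = 33.35 mm, ȳ = 100.00 mm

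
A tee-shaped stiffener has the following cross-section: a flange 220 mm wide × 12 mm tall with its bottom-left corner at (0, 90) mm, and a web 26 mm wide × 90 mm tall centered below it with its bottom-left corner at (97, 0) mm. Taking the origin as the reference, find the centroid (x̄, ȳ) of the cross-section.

x̄ = 110.00 mm, ȳ = 72.04 mm

web: A = 26 × 90 = 2340.00, centroid at (110.00, 45.00).
flange: A = 220 × 12 = 2640.00, centroid at (110.00, 96.00).
ΣA = 4980.00 mm², ΣAx̄ = 547800.00 mm³, ΣAȳ = 358740.00 mm³.
x̄ = 547800.00/4980.00 = 110.00 mm; ȳ = 358740.00/4980.00 = 72.04 mm.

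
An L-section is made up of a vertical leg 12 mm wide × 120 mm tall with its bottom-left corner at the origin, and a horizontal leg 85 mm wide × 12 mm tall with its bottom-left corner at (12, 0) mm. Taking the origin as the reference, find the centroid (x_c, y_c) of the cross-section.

x_c = 26.11 mm, y_c = 37.61 mm

vertical leg: A = 12 × 120 = 1440.00, centroid at (6.00, 60.00).
horizontal leg: A = 85 × 12 = 1020.00, centroid at (54.50, 6.00).
ΣA = 2460.00 mm²
ΣAx_c = (1440.00)(6.00) + (1020.00)(54.50) = 64230.00 mm³
ΣAy_c = (1440.00)(60.00) + (1020.00)(6.00) = 92520.00 mm³
x_c = 64230.00 / 2460.00 = 26.11 mm
y_c = 92520.00 / 2460.00 = 37.61 mm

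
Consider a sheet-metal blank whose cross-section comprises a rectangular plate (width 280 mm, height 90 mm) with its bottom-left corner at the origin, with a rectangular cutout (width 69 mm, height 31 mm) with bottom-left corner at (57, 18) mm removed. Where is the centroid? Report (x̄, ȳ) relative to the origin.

Part | A | x̄ᵢ | ȳᵢ | A·x̄ᵢ | A·ȳᵢ
plate | 25200.00 | 140.00 | 45.00 | 3528000.00 | 1134000.00
hole | -2139.00 | 91.50 | 33.50 | -195718.50 | -71656.50
Σ | 23061.00 |  |  | 3332281.50 | 1062343.50
x̄ = 3332281.50 / 23061.00 = 144.50 mm
ȳ = 1062343.50 / 23061.00 = 46.07 mm

x̄ = 144.50 mm, ȳ = 46.07 mm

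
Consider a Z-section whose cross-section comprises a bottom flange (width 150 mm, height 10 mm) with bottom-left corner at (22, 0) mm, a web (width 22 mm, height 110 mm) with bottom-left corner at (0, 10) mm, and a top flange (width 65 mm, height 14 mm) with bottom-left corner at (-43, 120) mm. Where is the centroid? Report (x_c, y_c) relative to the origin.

x_c = 33.66 mm, y_c = 58.05 mm

Part | A | x̄ᵢ | ȳᵢ | A·x̄ᵢ | A·ȳᵢ
bottom flange | 1500.00 | 97.00 | 5.00 | 145500.00 | 7500.00
web | 2420.00 | 11.00 | 65.00 | 26620.00 | 157300.00
top flange | 910.00 | -10.50 | 127.00 | -9555.00 | 115570.00
Σ | 4830.00 |  |  | 162565.00 | 280370.00
x_c = 162565.00 / 4830.00 = 33.66 mm
y_c = 280370.00 / 4830.00 = 58.05 mm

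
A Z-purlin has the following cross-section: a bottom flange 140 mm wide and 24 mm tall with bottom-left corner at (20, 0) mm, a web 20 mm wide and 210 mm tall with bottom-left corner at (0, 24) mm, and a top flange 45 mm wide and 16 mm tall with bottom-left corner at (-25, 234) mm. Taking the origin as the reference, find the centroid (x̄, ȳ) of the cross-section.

x̄ = 41.38 mm, ȳ = 91.35 mm

bottom flange: A = 140 × 24 = 3360.00, centroid at (90.00, 12.00).
web: A = 20 × 210 = 4200.00, centroid at (10.00, 129.00).
top flange: A = 45 × 16 = 720.00, centroid at (-2.50, 242.00).
ΣA = 8280.00 mm²
ΣAx̄ = (3360.00)(90.00) + (4200.00)(10.00) + (720.00)(-2.50) = 342600.00 mm³
ΣAȳ = (3360.00)(12.00) + (4200.00)(129.00) + (720.00)(242.00) = 756360.00 mm³
x̄ = 342600.00 / 8280.00 = 41.38 mm
ȳ = 756360.00 / 8280.00 = 91.35 mm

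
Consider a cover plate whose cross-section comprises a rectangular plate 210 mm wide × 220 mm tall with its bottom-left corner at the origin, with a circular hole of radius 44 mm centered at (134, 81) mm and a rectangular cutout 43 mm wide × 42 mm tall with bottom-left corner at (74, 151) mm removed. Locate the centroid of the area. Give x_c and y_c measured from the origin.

x_c = 100.84 mm, y_c = 111.68 mm

Part | A | x̄ᵢ | ȳᵢ | A·x̄ᵢ | A·ȳᵢ
plate | 46200.00 | 105.00 | 110.00 | 4851000.00 | 5082000.00
hole 1 | -6082.12 | 134.00 | 81.00 | -815004.53 | -492651.99
hole 2 | -1806.00 | 95.50 | 172.00 | -172473.00 | -310632.00
Σ | 38311.88 |  |  | 3863522.47 | 4278716.01
x_c = 3863522.47 / 38311.88 = 100.84 mm
y_c = 4278716.01 / 38311.88 = 111.68 mm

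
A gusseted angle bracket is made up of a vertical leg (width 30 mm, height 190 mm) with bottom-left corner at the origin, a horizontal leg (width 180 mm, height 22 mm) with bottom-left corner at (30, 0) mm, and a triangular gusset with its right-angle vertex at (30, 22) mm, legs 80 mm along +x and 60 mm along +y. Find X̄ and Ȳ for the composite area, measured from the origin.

X̄ = 57.77 mm, Ȳ = 56.87 mm

Part | A | x̄ᵢ | ȳᵢ | A·x̄ᵢ | A·ȳᵢ
vertical leg | 5700.00 | 15.00 | 95.00 | 85500.00 | 541500.00
horizontal leg | 3960.00 | 120.00 | 11.00 | 475200.00 | 43560.00
gusset | 2400.00 | 56.67 | 42.00 | 136000.00 | 100800.00
Σ | 12060.00 |  |  | 696700.00 | 685860.00
X̄ = 696700.00 / 12060.00 = 57.77 mm
Ȳ = 685860.00 / 12060.00 = 56.87 mm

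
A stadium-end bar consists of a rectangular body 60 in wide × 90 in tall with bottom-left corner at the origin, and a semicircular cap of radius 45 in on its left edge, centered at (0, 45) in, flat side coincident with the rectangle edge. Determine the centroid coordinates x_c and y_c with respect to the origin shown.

rectangular body: A = 60 × 90 = 5400.00, centroid at (30.00, 45.00).
semicircular end: A = ½π·45² = 3180.86, centroid at (-19.10, 45.00).
ΣA = 8580.86 in², ΣAx_c = 101250.00 in³, ΣAy_c = 386138.82 in³.
x_c = 101250.00/8580.86 = 11.80 in; y_c = 386138.82/8580.86 = 45.00 in.

x_c = 11.80 in, y_c = 45.00 in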